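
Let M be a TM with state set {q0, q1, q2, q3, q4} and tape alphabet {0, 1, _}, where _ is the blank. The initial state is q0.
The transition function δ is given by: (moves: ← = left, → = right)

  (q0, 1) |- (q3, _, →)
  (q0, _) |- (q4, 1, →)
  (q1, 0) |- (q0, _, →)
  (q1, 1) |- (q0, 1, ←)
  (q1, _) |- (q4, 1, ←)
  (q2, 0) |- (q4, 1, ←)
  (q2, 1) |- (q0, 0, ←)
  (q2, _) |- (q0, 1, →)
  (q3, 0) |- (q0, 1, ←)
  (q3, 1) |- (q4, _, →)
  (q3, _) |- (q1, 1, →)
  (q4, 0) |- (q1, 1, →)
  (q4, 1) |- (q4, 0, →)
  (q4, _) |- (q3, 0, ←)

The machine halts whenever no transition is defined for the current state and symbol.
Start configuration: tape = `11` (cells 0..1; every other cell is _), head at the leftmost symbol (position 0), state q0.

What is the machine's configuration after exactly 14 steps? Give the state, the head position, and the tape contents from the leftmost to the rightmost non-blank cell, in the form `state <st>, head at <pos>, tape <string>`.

state=q0 head=0 tape=[1]1_____   (q0,1)→(q3,_,→)
state=q3 head=1 tape=_[1]_____   (q3,1)→(q4,_,→)
state=q4 head=2 tape=__[_]____   (q4,_)→(q3,0,←)
state=q3 head=1 tape=_[_]0____   (q3,_)→(q1,1,→)
state=q1 head=2 tape=_1[0]____   (q1,0)→(q0,_,→)
state=q0 head=3 tape=_1_[_]___   (q0,_)→(q4,1,→)
state=q4 head=4 tape=_1_1[_]__   (q4,_)→(q3,0,←)
state=q3 head=3 tape=_1_[1]0__   (q3,1)→(q4,_,→)
state=q4 head=4 tape=_1__[0]__   (q4,0)→(q1,1,→)
state=q1 head=5 tape=_1__1[_]_   (q1,_)→(q4,1,←)
state=q4 head=4 tape=_1__[1]1_   (q4,1)→(q4,0,→)
state=q4 head=5 tape=_1__0[1]_   (q4,1)→(q4,0,→)
state=q4 head=6 tape=_1__00[_]   (q4,_)→(q3,0,←)
state=q3 head=5 tape=_1__0[0]0   (q3,0)→(q0,1,←)
state=q0 head=4 tape=_1__[0]10
After 14 steps: state q0, head at 4, tape 1__010.

state q0, head at 4, tape 1__010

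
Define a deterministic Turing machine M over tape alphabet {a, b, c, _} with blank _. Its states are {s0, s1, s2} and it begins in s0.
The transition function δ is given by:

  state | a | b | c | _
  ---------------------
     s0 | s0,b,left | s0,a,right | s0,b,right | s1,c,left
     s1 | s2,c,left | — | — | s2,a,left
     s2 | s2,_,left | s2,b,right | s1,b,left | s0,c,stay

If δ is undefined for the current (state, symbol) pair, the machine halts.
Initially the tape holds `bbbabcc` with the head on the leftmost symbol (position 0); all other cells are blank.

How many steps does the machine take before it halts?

state=s0 head=0 tape=___[b]bbabcc_   (s0,b)→(s0,a,right)
state=s0 head=1 tape=___a[b]babcc_   (s0,b)→(s0,a,right)
state=s0 head=2 tape=___aa[b]abcc_   (s0,b)→(s0,a,right)
state=s0 head=3 tape=___aaa[a]bcc_   (s0,a)→(s0,b,left)
state=s0 head=2 tape=___aa[a]bbcc_   (s0,a)→(s0,b,left)
state=s0 head=1 tape=___a[a]bbbcc_   (s0,a)→(s0,b,left)
state=s0 head=0 tape=___[a]bbbbcc_   (s0,a)→(s0,b,left)
state=s0 head=-1 tape=__[_]bbbbbcc_   (s0,_)→(s1,c,left)
state=s1 head=-2 tape=_[_]cbbbbbcc_   (s1,_)→(s2,a,left)
state=s2 head=-3 tape=[_]acbbbbbcc_   (s2,_)→(s0,c,stay)
state=s0 head=-3 tape=[c]acbbbbbcc_   (s0,c)→(s0,b,right)
state=s0 head=-2 tape=b[a]cbbbbbcc_   (s0,a)→(s0,b,left)
state=s0 head=-3 tape=[b]bcbbbbbcc_   (s0,b)→(s0,a,right)
state=s0 head=-2 tape=a[b]cbbbbbcc_   (s0,b)→(s0,a,right)
state=s0 head=-1 tape=aa[c]bbbbbcc_   (s0,c)→(s0,b,right)
state=s0 head=0 tape=aab[b]bbbbcc_   (s0,b)→(s0,a,right)
state=s0 head=1 tape=aaba[b]bbbcc_   (s0,b)→(s0,a,right)
state=s0 head=2 tape=aabaa[b]bbcc_   (s0,b)→(s0,a,right)
state=s0 head=3 tape=aabaaa[b]bcc_   (s0,b)→(s0,a,right)
state=s0 head=4 tape=aabaaaa[b]cc_   (s0,b)→(s0,a,right)
state=s0 head=5 tape=aabaaaaa[c]c_   (s0,c)→(s0,b,right)
state=s0 head=6 tape=aabaaaaab[c]_   (s0,c)→(s0,b,right)
state=s0 head=7 tape=aabaaaaabb[_]   (s0,_)→(s1,c,left)
state=s1 head=6 tape=aabaaaaab[b]c
M halts after 23 transitions.

23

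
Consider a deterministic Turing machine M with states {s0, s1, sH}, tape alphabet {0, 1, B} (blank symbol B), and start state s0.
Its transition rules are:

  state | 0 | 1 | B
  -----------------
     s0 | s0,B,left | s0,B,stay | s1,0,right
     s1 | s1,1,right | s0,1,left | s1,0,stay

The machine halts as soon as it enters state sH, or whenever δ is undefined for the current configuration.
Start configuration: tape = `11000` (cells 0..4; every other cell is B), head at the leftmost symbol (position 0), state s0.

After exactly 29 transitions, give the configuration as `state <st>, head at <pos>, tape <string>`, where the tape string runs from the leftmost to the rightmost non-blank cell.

s0 | BB[1]1000   read 1 → write B, move stay, go to s0
s0 | BB[B]1000   read B → write 0, move right, go to s1
s1 | BB0[1]000   read 1 → write 1, move left, go to s0
s0 | BB[0]1000   read 0 → write B, move left, go to s0
s0 | B[B]B1000   read B → write 0, move right, go to s1
s1 | B0[B]1000   read B → write 0, move stay, go to s1
s1 | B0[0]1000   read 0 → write 1, move right, go to s1
s1 | B01[1]000   read 1 → write 1, move left, go to s0
s0 | B0[1]1000   read 1 → write B, move stay, go to s0
s0 | B0[B]1000   read B → write 0, move right, go to s1
s1 | B00[1]000   read 1 → write 1, move left, go to s0
s0 | B0[0]1000   read 0 → write B, move left, go to s0
s0 | B[0]B1000   read 0 → write B, move left, go to s0
s0 | [B]BB1000   read B → write 0, move right, go to s1
s1 | 0[B]B1000   read B → write 0, move stay, go to s1
s1 | 0[0]B1000   read 0 → write 1, move right, go to s1
s1 | 01[B]1000   read B → write 0, move stay, go to s1
s1 | 01[0]1000   read 0 → write 1, move right, go to s1
s1 | 011[1]000   read 1 → write 1, move left, go to s0
s0 | 01[1]1000   read 1 → write B, move stay, go to s0
s0 | 01[B]1000   read B → write 0, move right, go to s1
s1 | 010[1]000   read 1 → write 1, move left, go to s0
s0 | 01[0]1000   read 0 → write B, move left, go to s0
s0 | 0[1]B1000   read 1 → write B, move stay, go to s0
s0 | 0[B]B1000   read B → write 0, move right, go to s1
s1 | 00[B]1000   read B → write 0, move stay, go to s1
s1 | 00[0]1000   read 0 → write 1, move right, go to s1
s1 | 001[1]000   read 1 → write 1, move left, go to s0
s0 | 00[1]1000   read 1 → write B, move stay, go to s0
s0 | 00[B]1000
After 29 steps: state s0, head at 0, tape 00B1000.

state s0, head at 0, tape 00B1000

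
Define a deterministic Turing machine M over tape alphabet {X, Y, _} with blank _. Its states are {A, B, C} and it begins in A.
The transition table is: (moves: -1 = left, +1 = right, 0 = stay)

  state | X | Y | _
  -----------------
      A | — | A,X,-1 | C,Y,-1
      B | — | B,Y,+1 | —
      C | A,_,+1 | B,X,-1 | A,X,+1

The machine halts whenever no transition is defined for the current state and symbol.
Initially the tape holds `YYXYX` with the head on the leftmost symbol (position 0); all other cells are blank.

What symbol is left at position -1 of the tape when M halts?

X

A | __[Y]YXYX   read Y → write X, move -1, go to A
A | _[_]XYXYX   read _ → write Y, move -1, go to C
C | [_]YXYXYX   read _ → write X, move +1, go to A
A | X[Y]XYXYX   read Y → write X, move -1, go to A
A | [X]XXYXYX
Cell -1 holds X when M halts.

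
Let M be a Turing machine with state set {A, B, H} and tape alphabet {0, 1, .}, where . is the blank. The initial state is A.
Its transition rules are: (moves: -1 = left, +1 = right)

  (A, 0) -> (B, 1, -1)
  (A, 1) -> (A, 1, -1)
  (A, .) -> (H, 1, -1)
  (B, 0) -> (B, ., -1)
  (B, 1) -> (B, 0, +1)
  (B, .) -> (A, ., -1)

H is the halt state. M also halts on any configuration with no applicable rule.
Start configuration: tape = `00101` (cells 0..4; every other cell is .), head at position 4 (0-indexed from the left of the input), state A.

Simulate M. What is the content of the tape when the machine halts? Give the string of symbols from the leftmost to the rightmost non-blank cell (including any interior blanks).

1.....1

A | ...0010[1].   read 1 → write 1, move -1, go to A
A | ...001[0]1.   read 0 → write 1, move -1, go to B
B | ...00[1]11.   read 1 → write 0, move +1, go to B
B | ...000[1]1.   read 1 → write 0, move +1, go to B
B | ...0000[1].   read 1 → write 0, move +1, go to B
B | ...00000[.]   read . → write ., move -1, go to A
A | ...0000[0].   read 0 → write 1, move -1, go to B
B | ...000[0]1.   read 0 → write ., move -1, go to B
B | ...00[0].1.   read 0 → write ., move -1, go to B
B | ...0[0]..1.   read 0 → write ., move -1, go to B
B | ...[0]...1.   read 0 → write ., move -1, go to B
B | ..[.]....1.   read . → write ., move -1, go to A
A | .[.].....1.   read . → write 1, move -1, go to H
H | [.]1.....1.
The non-blank tape span at halt is 1.....1.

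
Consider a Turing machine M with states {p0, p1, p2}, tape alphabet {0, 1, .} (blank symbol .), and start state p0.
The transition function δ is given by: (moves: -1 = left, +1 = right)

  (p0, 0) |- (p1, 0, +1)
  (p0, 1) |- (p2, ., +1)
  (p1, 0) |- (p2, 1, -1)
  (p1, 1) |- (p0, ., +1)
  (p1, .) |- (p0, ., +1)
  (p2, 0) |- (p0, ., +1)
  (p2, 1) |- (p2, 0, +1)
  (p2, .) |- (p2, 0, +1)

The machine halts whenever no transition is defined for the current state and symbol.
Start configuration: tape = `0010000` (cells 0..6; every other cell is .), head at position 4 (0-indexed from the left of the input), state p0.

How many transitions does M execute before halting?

p0 | 0010[0]00.   read 0 → write 0, move +1, go to p1
p1 | 00100[0]0.   read 0 → write 1, move -1, go to p2
p2 | 0010[0]10.   read 0 → write ., move +1, go to p0
p0 | 0010.[1]0.   read 1 → write ., move +1, go to p2
p2 | 0010..[0].   read 0 → write ., move +1, go to p0
p0 | 0010...[.]
M halts after 5 transitions.

5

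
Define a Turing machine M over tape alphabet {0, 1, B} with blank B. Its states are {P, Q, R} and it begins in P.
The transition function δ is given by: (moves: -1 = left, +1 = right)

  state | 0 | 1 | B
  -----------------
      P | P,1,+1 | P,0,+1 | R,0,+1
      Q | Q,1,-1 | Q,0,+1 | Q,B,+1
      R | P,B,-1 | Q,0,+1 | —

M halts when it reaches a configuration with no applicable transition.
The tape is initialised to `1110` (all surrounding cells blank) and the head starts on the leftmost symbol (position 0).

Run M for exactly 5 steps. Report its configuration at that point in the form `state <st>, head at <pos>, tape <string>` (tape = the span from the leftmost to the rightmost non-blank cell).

state=P head=0 tape=[1]110BB   (P,1)→(P,0,+1)
state=P head=1 tape=0[1]10BB   (P,1)→(P,0,+1)
state=P head=2 tape=00[1]0BB   (P,1)→(P,0,+1)
state=P head=3 tape=000[0]BB   (P,0)→(P,1,+1)
state=P head=4 tape=0001[B]B   (P,B)→(R,0,+1)
state=R head=5 tape=00010[B]
After 5 steps: state R, head at 5, tape 00010.

state R, head at 5, tape 00010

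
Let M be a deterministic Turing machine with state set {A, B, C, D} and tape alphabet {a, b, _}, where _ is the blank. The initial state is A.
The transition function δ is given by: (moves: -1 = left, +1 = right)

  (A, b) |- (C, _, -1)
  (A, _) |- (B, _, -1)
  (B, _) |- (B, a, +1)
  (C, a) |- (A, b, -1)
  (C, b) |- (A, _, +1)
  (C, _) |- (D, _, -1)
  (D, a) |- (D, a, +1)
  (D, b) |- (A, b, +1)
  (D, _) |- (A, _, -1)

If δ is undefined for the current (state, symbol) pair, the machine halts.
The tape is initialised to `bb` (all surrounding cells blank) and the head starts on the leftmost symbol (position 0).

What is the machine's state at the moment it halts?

state=A head=0 tape=____[b]b   (A,b)→(C,_,-1)
state=C head=-1 tape=___[_]_b   (C,_)→(D,_,-1)
state=D head=-2 tape=__[_]__b   (D,_)→(A,_,-1)
state=A head=-3 tape=_[_]___b   (A,_)→(B,_,-1)
state=B head=-4 tape=[_]____b   (B,_)→(B,a,+1)
state=B head=-3 tape=a[_]___b   (B,_)→(B,a,+1)
state=B head=-2 tape=aa[_]__b   (B,_)→(B,a,+1)
state=B head=-1 tape=aaa[_]_b   (B,_)→(B,a,+1)
state=B head=0 tape=aaaa[_]b   (B,_)→(B,a,+1)
state=B head=1 tape=aaaaa[b]
No transition is defined for (B, b); M halts in state B.

B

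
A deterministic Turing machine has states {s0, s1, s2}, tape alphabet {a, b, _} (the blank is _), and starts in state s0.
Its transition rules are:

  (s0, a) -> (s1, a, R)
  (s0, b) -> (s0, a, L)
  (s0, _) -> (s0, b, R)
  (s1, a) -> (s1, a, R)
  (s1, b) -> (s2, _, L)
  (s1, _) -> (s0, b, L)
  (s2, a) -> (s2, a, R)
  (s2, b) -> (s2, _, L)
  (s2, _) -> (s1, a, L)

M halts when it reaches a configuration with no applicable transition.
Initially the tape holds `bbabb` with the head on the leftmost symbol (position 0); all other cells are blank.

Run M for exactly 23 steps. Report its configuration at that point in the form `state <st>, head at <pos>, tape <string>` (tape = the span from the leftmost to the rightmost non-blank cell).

state=s0 head=0 tape=_[b]babb_   (s0,b)→(s0,a,L)
state=s0 head=-1 tape=[_]ababb_   (s0,_)→(s0,b,R)
state=s0 head=0 tape=b[a]babb_   (s0,a)→(s1,a,R)
state=s1 head=1 tape=ba[b]abb_   (s1,b)→(s2,_,L)
state=s2 head=0 tape=b[a]_abb_   (s2,a)→(s2,a,R)
state=s2 head=1 tape=ba[_]abb_   (s2,_)→(s1,a,L)
state=s1 head=0 tape=b[a]aabb_   (s1,a)→(s1,a,R)
state=s1 head=1 tape=ba[a]abb_   (s1,a)→(s1,a,R)
state=s1 head=2 tape=baa[a]bb_   (s1,a)→(s1,a,R)
state=s1 head=3 tape=baaa[b]b_   (s1,b)→(s2,_,L)
state=s2 head=2 tape=baa[a]_b_   (s2,a)→(s2,a,R)
state=s2 head=3 tape=baaa[_]b_   (s2,_)→(s1,a,L)
state=s1 head=2 tape=baa[a]ab_   (s1,a)→(s1,a,R)
state=s1 head=3 tape=baaa[a]b_   (s1,a)→(s1,a,R)
state=s1 head=4 tape=baaaa[b]_   (s1,b)→(s2,_,L)
state=s2 head=3 tape=baaa[a]__   (s2,a)→(s2,a,R)
state=s2 head=4 tape=baaaa[_]_   (s2,_)→(s1,a,L)
state=s1 head=3 tape=baaa[a]a_   (s1,a)→(s1,a,R)
state=s1 head=4 tape=baaaa[a]_   (s1,a)→(s1,a,R)
state=s1 head=5 tape=baaaaa[_]   (s1,_)→(s0,b,L)
state=s0 head=4 tape=baaaa[a]b   (s0,a)→(s1,a,R)
state=s1 head=5 tape=baaaaa[b]   (s1,b)→(s2,_,L)
state=s2 head=4 tape=baaaa[a]_   (s2,a)→(s2,a,R)
state=s2 head=5 tape=baaaaa[_]
After 23 steps: state s2, head at 5, tape baaaaa.

state s2, head at 5, tape baaaaa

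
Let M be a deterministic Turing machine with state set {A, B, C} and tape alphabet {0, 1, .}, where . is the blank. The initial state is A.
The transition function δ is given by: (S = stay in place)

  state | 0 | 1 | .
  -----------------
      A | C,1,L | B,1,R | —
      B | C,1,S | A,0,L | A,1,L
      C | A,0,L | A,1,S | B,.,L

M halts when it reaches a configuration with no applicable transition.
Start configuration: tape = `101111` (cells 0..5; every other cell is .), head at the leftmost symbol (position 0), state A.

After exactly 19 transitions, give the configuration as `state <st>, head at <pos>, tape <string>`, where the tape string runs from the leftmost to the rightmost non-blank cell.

state B, head at 5, tape 111111

A | [1]01111   read 1 → write 1, move R, go to B
B | 1[0]1111   read 0 → write 1, move S, go to C
C | 1[1]1111   read 1 → write 1, move S, go to A
A | 1[1]1111   read 1 → write 1, move R, go to B
B | 11[1]111   read 1 → write 0, move L, go to A
A | 1[1]0111   read 1 → write 1, move R, go to B
B | 11[0]111   read 0 → write 1, move S, go to C
C | 11[1]111   read 1 → write 1, move S, go to A
A | 11[1]111   read 1 → write 1, move R, go to B
B | 111[1]11   read 1 → write 0, move L, go to A
A | 11[1]011   read 1 → write 1, move R, go to B
B | 111[0]11   read 0 → write 1, move S, go to C
C | 111[1]11   read 1 → write 1, move S, go to A
A | 111[1]11   read 1 → write 1, move R, go to B
B | 1111[1]1   read 1 → write 0, move L, go to A
A | 111[1]01   read 1 → write 1, move R, go to B
B | 1111[0]1   read 0 → write 1, move S, go to C
C | 1111[1]1   read 1 → write 1, move S, go to A
A | 1111[1]1   read 1 → write 1, move R, go to B
B | 11111[1]
After 19 steps: state B, head at 5, tape 111111.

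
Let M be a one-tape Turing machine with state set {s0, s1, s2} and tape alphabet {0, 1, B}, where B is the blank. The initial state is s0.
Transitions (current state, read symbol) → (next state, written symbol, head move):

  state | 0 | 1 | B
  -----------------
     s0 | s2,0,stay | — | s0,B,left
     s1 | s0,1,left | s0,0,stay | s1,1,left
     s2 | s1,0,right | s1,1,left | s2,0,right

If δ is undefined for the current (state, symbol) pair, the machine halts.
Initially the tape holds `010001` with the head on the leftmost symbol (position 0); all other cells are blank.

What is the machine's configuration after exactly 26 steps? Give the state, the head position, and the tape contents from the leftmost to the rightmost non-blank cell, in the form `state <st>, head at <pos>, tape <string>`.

state s1, head at 6, tape 000000

state=s0 head=0 tape=[0]10001B   (s0,0)→(s2,0,stay)
state=s2 head=0 tape=[0]10001B   (s2,0)→(s1,0,right)
state=s1 head=1 tape=0[1]0001B   (s1,1)→(s0,0,stay)
state=s0 head=1 tape=0[0]0001B   (s0,0)→(s2,0,stay)
state=s2 head=1 tape=0[0]0001B   (s2,0)→(s1,0,right)
state=s1 head=2 tape=00[0]001B   (s1,0)→(s0,1,left)
state=s0 head=1 tape=0[0]1001B   (s0,0)→(s2,0,stay)
state=s2 head=1 tape=0[0]1001B   (s2,0)→(s1,0,right)
state=s1 head=2 tape=00[1]001B   (s1,1)→(s0,0,stay)
state=s0 head=2 tape=00[0]001B   (s0,0)→(s2,0,stay)
state=s2 head=2 tape=00[0]001B   (s2,0)→(s1,0,right)
state=s1 head=3 tape=000[0]01B   (s1,0)→(s0,1,left)
state=s0 head=2 tape=00[0]101B   (s0,0)→(s2,0,stay)
state=s2 head=2 tape=00[0]101B   (s2,0)→(s1,0,right)
state=s1 head=3 tape=000[1]01B   (s1,1)→(s0,0,stay)
state=s0 head=3 tape=000[0]01B   (s0,0)→(s2,0,stay)
state=s2 head=3 tape=000[0]01B   (s2,0)→(s1,0,right)
state=s1 head=4 tape=0000[0]1B   (s1,0)→(s0,1,left)
state=s0 head=3 tape=000[0]11B   (s0,0)→(s2,0,stay)
state=s2 head=3 tape=000[0]11B   (s2,0)→(s1,0,right)
state=s1 head=4 tape=0000[1]1B   (s1,1)→(s0,0,stay)
state=s0 head=4 tape=0000[0]1B   (s0,0)→(s2,0,stay)
state=s2 head=4 tape=0000[0]1B   (s2,0)→(s1,0,right)
state=s1 head=5 tape=00000[1]B   (s1,1)→(s0,0,stay)
state=s0 head=5 tape=00000[0]B   (s0,0)→(s2,0,stay)
state=s2 head=5 tape=00000[0]B   (s2,0)→(s1,0,right)
state=s1 head=6 tape=000000[B]
After 26 steps: state s1, head at 6, tape 000000.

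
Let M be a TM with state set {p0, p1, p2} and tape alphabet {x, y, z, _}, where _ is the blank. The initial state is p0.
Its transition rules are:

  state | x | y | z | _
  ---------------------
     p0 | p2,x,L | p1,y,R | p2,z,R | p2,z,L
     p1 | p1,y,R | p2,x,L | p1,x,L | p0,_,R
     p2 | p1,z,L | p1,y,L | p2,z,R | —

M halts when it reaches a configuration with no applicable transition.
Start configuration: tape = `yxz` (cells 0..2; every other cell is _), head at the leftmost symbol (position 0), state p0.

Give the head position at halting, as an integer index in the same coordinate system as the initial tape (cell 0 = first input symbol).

p0 | _[y]xz__   read y → write y, move R, go to p1
p1 | _y[x]z__   read x → write y, move R, go to p1
p1 | _yy[z]__   read z → write x, move L, go to p1
p1 | _y[y]x__   read y → write x, move L, go to p2
p2 | _[y]xx__   read y → write y, move L, go to p1
p1 | [_]yxx__   read _ → write _, move R, go to p0
p0 | _[y]xx__   read y → write y, move R, go to p1
p1 | _y[x]x__   read x → write y, move R, go to p1
p1 | _yy[x]__   read x → write y, move R, go to p1
p1 | _yyy[_]_   read _ → write _, move R, go to p0
p0 | _yyy_[_]   read _ → write z, move L, go to p2
p2 | _yyy[_]z
At halt the head is at cell 3.

3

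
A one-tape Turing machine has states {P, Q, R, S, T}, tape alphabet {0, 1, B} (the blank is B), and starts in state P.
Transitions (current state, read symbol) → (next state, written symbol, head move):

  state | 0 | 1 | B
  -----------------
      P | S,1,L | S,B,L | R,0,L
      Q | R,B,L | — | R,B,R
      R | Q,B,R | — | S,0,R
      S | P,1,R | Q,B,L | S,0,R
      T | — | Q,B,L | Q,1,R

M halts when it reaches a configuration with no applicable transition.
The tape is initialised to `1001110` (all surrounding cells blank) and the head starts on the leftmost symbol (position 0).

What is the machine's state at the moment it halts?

R

P | B[1]001110B   read 1 → write B, move L, go to S
S | [B]B001110B   read B → write 0, move R, go to S
S | 0[B]001110B   read B → write 0, move R, go to S
S | 00[0]01110B   read 0 → write 1, move R, go to P
P | 001[0]1110B   read 0 → write 1, move L, go to S
S | 00[1]11110B   read 1 → write B, move L, go to Q
Q | 0[0]B11110B   read 0 → write B, move L, go to R
R | [0]BB11110B   read 0 → write B, move R, go to Q
Q | B[B]B11110B   read B → write B, move R, go to R
R | BB[B]11110B   read B → write 0, move R, go to S
S | BB0[1]1110B   read 1 → write B, move L, go to Q
Q | BB[0]B1110B   read 0 → write B, move L, go to R
R | B[B]BB1110B   read B → write 0, move R, go to S
S | B0[B]B1110B   read B → write 0, move R, go to S
S | B00[B]1110B   read B → write 0, move R, go to S
S | B000[1]110B   read 1 → write B, move L, go to Q
Q | B00[0]B110B   read 0 → write B, move L, go to R
R | B0[0]BB110B   read 0 → write B, move R, go to Q
Q | B0B[B]B110B   read B → write B, move R, go to R
R | B0BB[B]110B   read B → write 0, move R, go to S
S | B0BB0[1]10B   read 1 → write B, move L, go to Q
Q | B0BB[0]B10B   read 0 → write B, move L, go to R
R | B0B[B]BB10B   read B → write 0, move R, go to S
S | B0B0[B]B10B   read B → write 0, move R, go to S
S | B0B00[B]10B   read B → write 0, move R, go to S
S | B0B000[1]0B   read 1 → write B, move L, go to Q
Q | B0B00[0]B0B   read 0 → write B, move L, go to R
R | B0B0[0]BB0B   read 0 → write B, move R, go to Q
Q | B0B0B[B]B0B   read B → write B, move R, go to R
R | B0B0BB[B]0B   read B → write 0, move R, go to S
S | B0B0BB0[0]B   read 0 → write 1, move R, go to P
P | B0B0BB01[B]   read B → write 0, move L, go to R
R | B0B0BB0[1]0
No transition is defined for (R, 1); M halts in state R.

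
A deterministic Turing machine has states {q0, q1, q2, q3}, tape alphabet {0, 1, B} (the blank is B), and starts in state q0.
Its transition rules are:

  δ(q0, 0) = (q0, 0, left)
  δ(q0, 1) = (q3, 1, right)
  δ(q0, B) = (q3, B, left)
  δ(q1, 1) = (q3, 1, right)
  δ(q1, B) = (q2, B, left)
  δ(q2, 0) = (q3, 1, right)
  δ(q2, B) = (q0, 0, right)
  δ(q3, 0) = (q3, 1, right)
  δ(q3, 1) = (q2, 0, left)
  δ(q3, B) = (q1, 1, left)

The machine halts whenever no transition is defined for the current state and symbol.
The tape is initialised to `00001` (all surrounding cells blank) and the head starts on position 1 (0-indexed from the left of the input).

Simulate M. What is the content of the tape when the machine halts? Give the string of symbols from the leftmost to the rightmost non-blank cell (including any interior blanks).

101B00001

q0 | BBBB0[0]001   read 0 → write 0, move left, go to q0
q0 | BBBB[0]0001   read 0 → write 0, move left, go to q0
q0 | BBB[B]00001   read B → write B, move left, go to q3
q3 | BB[B]B00001   read B → write 1, move left, go to q1
q1 | B[B]1B00001   read B → write B, move left, go to q2
q2 | [B]B1B00001   read B → write 0, move right, go to q0
q0 | 0[B]1B00001   read B → write B, move left, go to q3
q3 | [0]B1B00001   read 0 → write 1, move right, go to q3
q3 | 1[B]1B00001   read B → write 1, move left, go to q1
q1 | [1]11B00001   read 1 → write 1, move right, go to q3
q3 | 1[1]1B00001   read 1 → write 0, move left, go to q2
q2 | [1]01B00001
The non-blank tape span at halt is 101B00001.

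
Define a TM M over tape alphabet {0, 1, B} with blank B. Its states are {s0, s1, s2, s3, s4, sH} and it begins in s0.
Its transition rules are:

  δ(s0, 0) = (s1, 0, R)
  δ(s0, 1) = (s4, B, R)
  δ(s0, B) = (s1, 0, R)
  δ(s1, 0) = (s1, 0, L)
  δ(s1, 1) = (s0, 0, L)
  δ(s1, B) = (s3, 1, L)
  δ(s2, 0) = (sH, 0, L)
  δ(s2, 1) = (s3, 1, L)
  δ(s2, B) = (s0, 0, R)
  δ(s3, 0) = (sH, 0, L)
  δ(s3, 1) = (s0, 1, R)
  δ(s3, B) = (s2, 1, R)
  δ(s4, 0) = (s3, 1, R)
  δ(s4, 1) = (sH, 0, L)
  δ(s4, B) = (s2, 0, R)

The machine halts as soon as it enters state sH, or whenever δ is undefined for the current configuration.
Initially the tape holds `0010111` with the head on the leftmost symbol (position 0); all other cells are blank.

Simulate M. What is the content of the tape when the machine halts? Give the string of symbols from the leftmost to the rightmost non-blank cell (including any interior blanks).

1B1010111

s0 | BB[0]010111   read 0 → write 0, move R, go to s1
s1 | BB0[0]10111   read 0 → write 0, move L, go to s1
s1 | BB[0]010111   read 0 → write 0, move L, go to s1
s1 | B[B]0010111   read B → write 1, move L, go to s3
s3 | [B]10010111   read B → write 1, move R, go to s2
s2 | 1[1]0010111   read 1 → write 1, move L, go to s3
s3 | [1]10010111   read 1 → write 1, move R, go to s0
s0 | 1[1]0010111   read 1 → write B, move R, go to s4
s4 | 1B[0]010111   read 0 → write 1, move R, go to s3
s3 | 1B1[0]10111   read 0 → write 0, move L, go to sH
sH | 1B[1]010111
The non-blank tape span at halt is 1B1010111.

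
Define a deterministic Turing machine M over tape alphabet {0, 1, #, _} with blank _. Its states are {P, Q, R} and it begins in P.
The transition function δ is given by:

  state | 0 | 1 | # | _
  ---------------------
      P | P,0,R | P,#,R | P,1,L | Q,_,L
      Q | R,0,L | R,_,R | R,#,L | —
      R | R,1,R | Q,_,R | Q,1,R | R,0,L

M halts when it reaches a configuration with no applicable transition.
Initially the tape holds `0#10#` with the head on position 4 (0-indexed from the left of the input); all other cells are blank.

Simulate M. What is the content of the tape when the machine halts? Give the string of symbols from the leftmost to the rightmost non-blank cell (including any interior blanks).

0#111

P | 0#10[#]_   read # → write 1, move L, go to P
P | 0#1[0]1_   read 0 → write 0, move R, go to P
P | 0#10[1]_   read 1 → write #, move R, go to P
P | 0#10#[_]   read _ → write _, move L, go to Q
Q | 0#10[#]_   read # → write #, move L, go to R
R | 0#1[0]#_   read 0 → write 1, move R, go to R
R | 0#11[#]_   read # → write 1, move R, go to Q
Q | 0#111[_]
The non-blank tape span at halt is 0#111.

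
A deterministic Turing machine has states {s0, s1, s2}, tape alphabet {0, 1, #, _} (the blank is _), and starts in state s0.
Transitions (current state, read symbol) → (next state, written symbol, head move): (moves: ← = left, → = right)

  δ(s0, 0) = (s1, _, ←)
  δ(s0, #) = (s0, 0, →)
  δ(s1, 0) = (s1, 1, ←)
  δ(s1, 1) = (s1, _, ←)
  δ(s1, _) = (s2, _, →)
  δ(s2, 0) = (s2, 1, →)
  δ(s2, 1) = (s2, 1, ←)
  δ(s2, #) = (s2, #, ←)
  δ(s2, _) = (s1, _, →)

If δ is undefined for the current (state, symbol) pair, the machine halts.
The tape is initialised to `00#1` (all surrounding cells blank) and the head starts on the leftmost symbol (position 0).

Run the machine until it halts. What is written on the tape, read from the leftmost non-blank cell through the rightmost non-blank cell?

state=s0 head=0 tape=_[0]0#1   (s0,0)→(s1,_,←)
state=s1 head=-1 tape=[_]_0#1   (s1,_)→(s2,_,→)
state=s2 head=0 tape=_[_]0#1   (s2,_)→(s1,_,→)
state=s1 head=1 tape=__[0]#1   (s1,0)→(s1,1,←)
state=s1 head=0 tape=_[_]1#1   (s1,_)→(s2,_,→)
state=s2 head=1 tape=__[1]#1   (s2,1)→(s2,1,←)
state=s2 head=0 tape=_[_]1#1   (s2,_)→(s1,_,→)
state=s1 head=1 tape=__[1]#1   (s1,1)→(s1,_,←)
state=s1 head=0 tape=_[_]_#1   (s1,_)→(s2,_,→)
state=s2 head=1 tape=__[_]#1   (s2,_)→(s1,_,→)
state=s1 head=2 tape=___[#]1
The non-blank tape span at halt is #1.

#1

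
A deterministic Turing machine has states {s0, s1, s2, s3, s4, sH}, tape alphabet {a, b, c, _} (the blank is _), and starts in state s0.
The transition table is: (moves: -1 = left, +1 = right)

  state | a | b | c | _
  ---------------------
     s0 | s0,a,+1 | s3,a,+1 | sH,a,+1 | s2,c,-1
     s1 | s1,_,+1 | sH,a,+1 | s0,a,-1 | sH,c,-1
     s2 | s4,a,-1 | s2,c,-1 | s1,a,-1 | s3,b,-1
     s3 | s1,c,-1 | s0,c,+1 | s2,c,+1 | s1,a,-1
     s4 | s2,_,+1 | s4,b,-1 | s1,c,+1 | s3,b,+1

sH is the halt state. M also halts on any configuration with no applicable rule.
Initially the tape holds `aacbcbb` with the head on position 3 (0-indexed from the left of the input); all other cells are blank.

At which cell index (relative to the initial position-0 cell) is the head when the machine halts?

-2

state=s0 head=3 tape=__aac[b]cbb   (s0,b)→(s3,a,+1)
state=s3 head=4 tape=__aaca[c]bb   (s3,c)→(s2,c,+1)
state=s2 head=5 tape=__aacac[b]b   (s2,b)→(s2,c,-1)
state=s2 head=4 tape=__aaca[c]cb   (s2,c)→(s1,a,-1)
state=s1 head=3 tape=__aac[a]acb   (s1,a)→(s1,_,+1)
state=s1 head=4 tape=__aac_[a]cb   (s1,a)→(s1,_,+1)
state=s1 head=5 tape=__aac__[c]b   (s1,c)→(s0,a,-1)
state=s0 head=4 tape=__aac_[_]ab   (s0,_)→(s2,c,-1)
state=s2 head=3 tape=__aac[_]cab   (s2,_)→(s3,b,-1)
state=s3 head=2 tape=__aa[c]bcab   (s3,c)→(s2,c,+1)
state=s2 head=3 tape=__aac[b]cab   (s2,b)→(s2,c,-1)
state=s2 head=2 tape=__aa[c]ccab   (s2,c)→(s1,a,-1)
state=s1 head=1 tape=__a[a]accab   (s1,a)→(s1,_,+1)
state=s1 head=2 tape=__a_[a]ccab   (s1,a)→(s1,_,+1)
state=s1 head=3 tape=__a__[c]cab   (s1,c)→(s0,a,-1)
state=s0 head=2 tape=__a_[_]acab   (s0,_)→(s2,c,-1)
state=s2 head=1 tape=__a[_]cacab   (s2,_)→(s3,b,-1)
state=s3 head=0 tape=__[a]bcacab   (s3,a)→(s1,c,-1)
state=s1 head=-1 tape=_[_]cbcacab   (s1,_)→(sH,c,-1)
state=sH head=-2 tape=[_]ccbcacab
At halt the head is at cell -2.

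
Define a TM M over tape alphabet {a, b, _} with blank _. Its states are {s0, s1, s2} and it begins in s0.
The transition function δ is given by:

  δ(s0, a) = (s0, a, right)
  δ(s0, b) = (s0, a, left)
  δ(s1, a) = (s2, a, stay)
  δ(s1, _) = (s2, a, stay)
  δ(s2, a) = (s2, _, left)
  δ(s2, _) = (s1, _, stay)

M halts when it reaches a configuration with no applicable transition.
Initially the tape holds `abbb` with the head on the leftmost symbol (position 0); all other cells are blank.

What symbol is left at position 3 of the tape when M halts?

a

s0 | [a]bbb_   read a → write a, move right, go to s0
s0 | a[b]bb_   read b → write a, move left, go to s0
s0 | [a]abb_   read a → write a, move right, go to s0
s0 | a[a]bb_   read a → write a, move right, go to s0
s0 | aa[b]b_   read b → write a, move left, go to s0
s0 | a[a]ab_   read a → write a, move right, go to s0
s0 | aa[a]b_   read a → write a, move right, go to s0
s0 | aaa[b]_   read b → write a, move left, go to s0
s0 | aa[a]a_   read a → write a, move right, go to s0
s0 | aaa[a]_   read a → write a, move right, go to s0
s0 | aaaa[_]
Cell 3 holds a when M halts.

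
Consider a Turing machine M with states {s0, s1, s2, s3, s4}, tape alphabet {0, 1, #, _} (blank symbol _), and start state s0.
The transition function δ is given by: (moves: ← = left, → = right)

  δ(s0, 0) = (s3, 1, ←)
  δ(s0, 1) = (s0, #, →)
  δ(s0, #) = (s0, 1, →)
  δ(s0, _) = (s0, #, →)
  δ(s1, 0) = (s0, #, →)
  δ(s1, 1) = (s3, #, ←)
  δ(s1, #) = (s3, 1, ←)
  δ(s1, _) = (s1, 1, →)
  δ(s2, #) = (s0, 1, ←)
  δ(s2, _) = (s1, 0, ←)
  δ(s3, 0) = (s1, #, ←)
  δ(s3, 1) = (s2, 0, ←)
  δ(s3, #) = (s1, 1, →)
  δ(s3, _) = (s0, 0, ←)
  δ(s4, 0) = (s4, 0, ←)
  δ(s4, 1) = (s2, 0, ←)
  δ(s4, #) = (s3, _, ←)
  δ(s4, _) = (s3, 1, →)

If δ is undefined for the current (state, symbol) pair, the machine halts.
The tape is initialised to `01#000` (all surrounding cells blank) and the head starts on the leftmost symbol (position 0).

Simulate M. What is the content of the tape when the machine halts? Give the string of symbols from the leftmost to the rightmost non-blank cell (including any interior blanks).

s0 | ____[0]1#000   read 0 → write 1, move ←, go to s3
s3 | ___[_]11#000   read _ → write 0, move ←, go to s0
s0 | __[_]011#000   read _ → write #, move →, go to s0
s0 | __#[0]11#000   read 0 → write 1, move ←, go to s3
s3 | __[#]111#000   read # → write 1, move →, go to s1
s1 | __1[1]11#000   read 1 → write #, move ←, go to s3
s3 | __[1]#11#000   read 1 → write 0, move ←, go to s2
s2 | _[_]0#11#000   read _ → write 0, move ←, go to s1
s1 | [_]00#11#000   read _ → write 1, move →, go to s1
s1 | 1[0]0#11#000   read 0 → write #, move →, go to s0
s0 | 1#[0]#11#000   read 0 → write 1, move ←, go to s3
s3 | 1[#]1#11#000   read # → write 1, move →, go to s1
s1 | 11[1]#11#000   read 1 → write #, move ←, go to s3
s3 | 1[1]##11#000   read 1 → write 0, move ←, go to s2
s2 | [1]0##11#000
The non-blank tape span at halt is 10##11#000.

10##11#000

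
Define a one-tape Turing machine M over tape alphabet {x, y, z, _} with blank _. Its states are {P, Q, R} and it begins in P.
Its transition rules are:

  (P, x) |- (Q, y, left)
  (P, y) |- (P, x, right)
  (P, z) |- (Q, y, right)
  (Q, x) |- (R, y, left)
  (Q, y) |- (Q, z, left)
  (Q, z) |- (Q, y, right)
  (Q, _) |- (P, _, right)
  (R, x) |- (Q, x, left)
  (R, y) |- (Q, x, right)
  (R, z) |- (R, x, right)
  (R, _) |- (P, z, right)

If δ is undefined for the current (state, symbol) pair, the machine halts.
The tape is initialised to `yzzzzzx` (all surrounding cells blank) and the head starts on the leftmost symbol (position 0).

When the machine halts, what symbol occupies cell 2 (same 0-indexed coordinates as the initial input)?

state=P head=0 tape=_[y]zzzzzx__   (P,y)→(P,x,right)
state=P head=1 tape=_x[z]zzzzx__   (P,z)→(Q,y,right)
state=Q head=2 tape=_xy[z]zzzx__   (Q,z)→(Q,y,right)
state=Q head=3 tape=_xyy[z]zzx__   (Q,z)→(Q,y,right)
state=Q head=4 tape=_xyyy[z]zx__   (Q,z)→(Q,y,right)
state=Q head=5 tape=_xyyyy[z]x__   (Q,z)→(Q,y,right)
state=Q head=6 tape=_xyyyyy[x]__   (Q,x)→(R,y,left)
state=R head=5 tape=_xyyyy[y]y__   (R,y)→(Q,x,right)
state=Q head=6 tape=_xyyyyx[y]__   (Q,y)→(Q,z,left)
state=Q head=5 tape=_xyyyy[x]z__   (Q,x)→(R,y,left)
state=R head=4 tape=_xyyy[y]yz__   (R,y)→(Q,x,right)
state=Q head=5 tape=_xyyyx[y]z__   (Q,y)→(Q,z,left)
state=Q head=4 tape=_xyyy[x]zz__   (Q,x)→(R,y,left)
state=R head=3 tape=_xyy[y]yzz__   (R,y)→(Q,x,right)
state=Q head=4 tape=_xyyx[y]zz__   (Q,y)→(Q,z,left)
state=Q head=3 tape=_xyy[x]zzz__   (Q,x)→(R,y,left)
state=R head=2 tape=_xy[y]yzzz__   (R,y)→(Q,x,right)
state=Q head=3 tape=_xyx[y]zzz__   (Q,y)→(Q,z,left)
state=Q head=2 tape=_xy[x]zzzz__   (Q,x)→(R,y,left)
state=R head=1 tape=_x[y]yzzzz__   (R,y)→(Q,x,right)
state=Q head=2 tape=_xx[y]zzzz__   (Q,y)→(Q,z,left)
state=Q head=1 tape=_x[x]zzzzz__   (Q,x)→(R,y,left)
state=R head=0 tape=_[x]yzzzzz__   (R,x)→(Q,x,left)
state=Q head=-1 tape=[_]xyzzzzz__   (Q,_)→(P,_,right)
state=P head=0 tape=_[x]yzzzzz__   (P,x)→(Q,y,left)
state=Q head=-1 tape=[_]yyzzzzz__   (Q,_)→(P,_,right)
state=P head=0 tape=_[y]yzzzzz__   (P,y)→(P,x,right)
state=P head=1 tape=_x[y]zzzzz__   (P,y)→(P,x,right)
state=P head=2 tape=_xx[z]zzzz__   (P,z)→(Q,y,right)
state=Q head=3 tape=_xxy[z]zzz__   (Q,z)→(Q,y,right)
state=Q head=4 tape=_xxyy[z]zz__   (Q,z)→(Q,y,right)
state=Q head=5 tape=_xxyyy[z]z__   (Q,z)→(Q,y,right)
state=Q head=6 tape=_xxyyyy[z]__   (Q,z)→(Q,y,right)
state=Q head=7 tape=_xxyyyyy[_]_   (Q,_)→(P,_,right)
state=P head=8 tape=_xxyyyyy_[_]
Cell 2 holds y when M halts.

y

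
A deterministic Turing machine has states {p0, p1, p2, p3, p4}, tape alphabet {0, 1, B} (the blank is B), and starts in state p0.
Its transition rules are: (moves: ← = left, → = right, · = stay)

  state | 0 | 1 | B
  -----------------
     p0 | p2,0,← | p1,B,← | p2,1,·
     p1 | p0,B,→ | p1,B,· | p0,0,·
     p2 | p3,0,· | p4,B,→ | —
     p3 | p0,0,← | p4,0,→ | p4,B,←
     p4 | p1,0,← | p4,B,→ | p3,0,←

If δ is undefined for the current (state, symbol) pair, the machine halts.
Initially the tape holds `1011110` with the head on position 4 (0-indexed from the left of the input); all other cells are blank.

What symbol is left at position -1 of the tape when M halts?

p0 | BB1011[1]10   read 1 → write B, move ←, go to p1
p1 | BB101[1]B10   read 1 → write B, move ·, go to p1
p1 | BB101[B]B10   read B → write 0, move ·, go to p0
p0 | BB101[0]B10   read 0 → write 0, move ←, go to p2
p2 | BB10[1]0B10   read 1 → write B, move →, go to p4
p4 | BB10B[0]B10   read 0 → write 0, move ←, go to p1
p1 | BB10[B]0B10   read B → write 0, move ·, go to p0
p0 | BB10[0]0B10   read 0 → write 0, move ←, go to p2
p2 | BB1[0]00B10   read 0 → write 0, move ·, go to p3
p3 | BB1[0]00B10   read 0 → write 0, move ←, go to p0
p0 | BB[1]000B10   read 1 → write B, move ←, go to p1
p1 | B[B]B000B10   read B → write 0, move ·, go to p0
p0 | B[0]B000B10   read 0 → write 0, move ←, go to p2
p2 | [B]0B000B10
Cell -1 holds 0 when M halts.

0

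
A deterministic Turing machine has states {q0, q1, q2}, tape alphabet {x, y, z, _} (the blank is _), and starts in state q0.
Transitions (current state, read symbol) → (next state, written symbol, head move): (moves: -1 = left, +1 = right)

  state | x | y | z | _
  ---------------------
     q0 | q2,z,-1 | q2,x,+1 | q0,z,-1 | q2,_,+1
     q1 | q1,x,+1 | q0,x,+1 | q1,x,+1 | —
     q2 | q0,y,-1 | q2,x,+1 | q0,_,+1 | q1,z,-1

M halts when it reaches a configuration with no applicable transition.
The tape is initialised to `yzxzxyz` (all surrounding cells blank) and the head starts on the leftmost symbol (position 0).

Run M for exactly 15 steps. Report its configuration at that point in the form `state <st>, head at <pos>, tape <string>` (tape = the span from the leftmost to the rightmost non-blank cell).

state q0, head at 1, tape xxyzyzz

q0 | [y]zxzxyz   read y → write x, move +1, go to q2
q2 | x[z]xzxyz   read z → write _, move +1, go to q0
q0 | x_[x]zxyz   read x → write z, move -1, go to q2
q2 | x[_]zzxyz   read _ → write z, move -1, go to q1
q1 | [x]zzzxyz   read x → write x, move +1, go to q1
q1 | x[z]zzxyz   read z → write x, move +1, go to q1
q1 | xx[z]zxyz   read z → write x, move +1, go to q1
q1 | xxx[z]xyz   read z → write x, move +1, go to q1
q1 | xxxx[x]yz   read x → write x, move +1, go to q1
q1 | xxxxx[y]z   read y → write x, move +1, go to q0
q0 | xxxxxx[z]   read z → write z, move -1, go to q0
q0 | xxxxx[x]z   read x → write z, move -1, go to q2
q2 | xxxx[x]zz   read x → write y, move -1, go to q0
q0 | xxx[x]yzz   read x → write z, move -1, go to q2
q2 | xx[x]zyzz   read x → write y, move -1, go to q0
q0 | x[x]yzyzz
After 15 steps: state q0, head at 1, tape xxyzyzz.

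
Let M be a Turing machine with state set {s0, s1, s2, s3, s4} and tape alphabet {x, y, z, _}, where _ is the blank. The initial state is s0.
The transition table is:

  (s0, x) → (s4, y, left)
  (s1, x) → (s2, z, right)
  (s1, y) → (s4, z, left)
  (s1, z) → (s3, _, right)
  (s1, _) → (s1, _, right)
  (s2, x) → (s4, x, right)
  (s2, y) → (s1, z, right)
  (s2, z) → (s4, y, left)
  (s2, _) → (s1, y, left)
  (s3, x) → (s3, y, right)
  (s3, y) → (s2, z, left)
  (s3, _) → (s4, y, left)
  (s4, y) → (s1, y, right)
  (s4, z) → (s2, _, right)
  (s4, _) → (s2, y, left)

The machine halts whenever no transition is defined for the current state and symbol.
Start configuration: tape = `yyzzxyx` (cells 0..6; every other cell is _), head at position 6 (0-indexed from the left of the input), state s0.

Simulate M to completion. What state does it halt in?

s0 | yyzzxy[x]_   read x → write y, move left, go to s4
s4 | yyzzx[y]y_   read y → write y, move right, go to s1
s1 | yyzzxy[y]_   read y → write z, move left, go to s4
s4 | yyzzx[y]z_   read y → write y, move right, go to s1
s1 | yyzzxy[z]_   read z → write _, move right, go to s3
s3 | yyzzxy_[_]   read _ → write y, move left, go to s4
s4 | yyzzxy[_]y   read _ → write y, move left, go to s2
s2 | yyzzx[y]yy   read y → write z, move right, go to s1
s1 | yyzzxz[y]y   read y → write z, move left, go to s4
s4 | yyzzx[z]zy   read z → write _, move right, go to s2
s2 | yyzzx_[z]y   read z → write y, move left, go to s4
s4 | yyzzx[_]yy   read _ → write y, move left, go to s2
s2 | yyzz[x]yyy   read x → write x, move right, go to s4
s4 | yyzzx[y]yy   read y → write y, move right, go to s1
s1 | yyzzxy[y]y   read y → write z, move left, go to s4
s4 | yyzzx[y]zy   read y → write y, move right, go to s1
s1 | yyzzxy[z]y   read z → write _, move right, go to s3
s3 | yyzzxy_[y]   read y → write z, move left, go to s2
s2 | yyzzxy[_]z   read _ → write y, move left, go to s1
s1 | yyzzx[y]yz   read y → write z, move left, go to s4
s4 | yyzz[x]zyz
No transition is defined for (s4, x); M halts in state s4.

s4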